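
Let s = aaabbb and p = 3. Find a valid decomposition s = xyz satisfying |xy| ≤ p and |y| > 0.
x = 'a', y = 'a', z = 'abbb'

For s = aaabbb and p = 3, one valid decomposition is:
- x = 'a' (length 1)
- y = 'a' (length 1)
- z = 'abbb' (length 4)

Verification:
- xyz = 'a' + 'a' + 'abbb' = aaabbb ✓
- |xy| = 2 ≤ 3 ✓
- |y| = 1 > 0 ✓

All pumping lemma constraints are satisfied.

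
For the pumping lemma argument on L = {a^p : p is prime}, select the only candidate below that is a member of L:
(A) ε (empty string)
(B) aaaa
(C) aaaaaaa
(C) aaaaaaa

The pumping lemma is applied to a string s that lies in L, so first check membership of each option:
- (A) ε has length 0, which is not prime, so it is not in L ✗
- (B) aaaa has length 4 = 2 × 2, which is not prime, so it is not in L ✗
- (C) aaaaaaa has length 7, which is prime, so it is in L ✓

Only (C) aaaaaaa is in L, so it is the only candidate that could play the role of s.
(In a complete proof one picks s in terms of the pumping length p so that |s| ≥ p is guaranteed; a fixed string like aaaaaaa illustrates the shape of such an s.)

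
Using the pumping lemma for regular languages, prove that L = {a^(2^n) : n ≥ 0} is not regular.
Assume for contradiction that L is regular, and let p ≥ 1 be the pumping length given by the pumping lemma.
Choose s = a^(2^p). Then s ∈ L and |s| = 2^p ≥ p.
By the pumping lemma, s = xyz for some x, y, z with |xy| ≤ p, |y| ≥ 1, and xy^i z ∈ L for every i ≥ 0.
Here y = a^k for some k with 1 ≤ k ≤ |xy| ≤ p, and p < 2^p.

Take i = 2: |xy²z| = 2^p + k.
Now 2^p < 2^p + k ≤ 2^p + p < 2^p + 2^p = 2^(p+1).
So |xy²z| lies strictly between the consecutive powers of two 2^p and 2^(p+1), hence is not a power of 2, and xy²z ∉ L.

This contradicts the pumping lemma, which requires xy^i z ∈ L for all i ≥ 0.
Hence L = {a^(2^n) : n ≥ 0} is not regular. ∎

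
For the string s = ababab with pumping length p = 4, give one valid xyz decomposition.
x = '', y = 'ab', z = 'abab'

For s = ababab and p = 4, one valid decomposition is:
- x = '' (length 0)
- y = 'ab' (length 2)
- z = 'abab' (length 4)

Verification:
- xyz = '' + 'ab' + 'abab' = ababab ✓
- |xy| = 2 ≤ 4 ✓
- |y| = 2 > 0 ✓

All pumping lemma constraints are satisfied.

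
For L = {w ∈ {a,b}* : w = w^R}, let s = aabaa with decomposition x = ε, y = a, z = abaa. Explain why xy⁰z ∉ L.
xy⁰z = abaa ∉ L

Pumping with i = 0 replaces y = a by y⁰ = ε:
- Original: s = xyz = aabaa; aabaa reversed is aabaa, the same string, so it is a palindrome and is in L
- Pumped: xy⁰z = ε · ε · abaa = abaa
- abaa reversed is aaba ≠ abaa, so it is not a palindrome and is not in L

The pumping lemma would require xy⁰z ∈ L, so this decomposition yields a contradiction.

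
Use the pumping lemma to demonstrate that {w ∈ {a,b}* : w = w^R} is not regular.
Assume for contradiction that L is regular, and let p ≥ 1 be the pumping length given by the pumping lemma.
Choose s = a^p b a^p. Then s ∈ L (it reads the same in both directions) and |s| = 2p + 1 ≥ p.
By the pumping lemma, s = xyz for some x, y, z with |xy| ≤ p, |y| ≥ 1, and xy^i z ∈ L for every i ≥ 0.
Since |xy| ≤ p and the first p symbols of s are all a's, y = a^k for some k with 1 ≤ k ≤ p.

Take i = 0: xy⁰z = a^(p − k) b a^p.
Its reversal is a^p b a^(p − k). These differ because the block of a's before the unique b has length p − k in one and p in the other, and p − k ≠ p since k ≥ 1. So xy⁰z is not a palindrome, i.e. xy⁰z ∉ L.

This contradicts the pumping lemma, which requires xy^i z ∈ L for all i ≥ 0.
Hence L = {w ∈ {a,b}* : w = w^R} is not regular. ∎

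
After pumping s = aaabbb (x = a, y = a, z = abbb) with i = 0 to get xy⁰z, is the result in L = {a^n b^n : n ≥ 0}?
No

xy⁰z = a · ε · abbb = aabbb.
aabbb has 2 a's and 3 b's; 2 ≠ 3, so it is not in L.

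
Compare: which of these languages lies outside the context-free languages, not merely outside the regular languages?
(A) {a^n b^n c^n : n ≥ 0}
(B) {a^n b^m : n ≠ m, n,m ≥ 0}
(A) {a^n b^n c^n : n ≥ 0}

(A) {a^n b^n c^n : n ≥ 0} requires the CFL pumping lemma.

- {a^n b^m : n ≠ m, n,m ≥ 0} is context-free (but not regular)
  • Can be shown non-regular with the regular pumping lemma
  • After pumping a's, we can make n = m

- {a^n b^n c^n : n ≥ 0} is NOT context-free
  • Requires the CFL pumping lemma to prove
  • Cannot maintain three equal counts simultaneously

The CFL pumping lemma is "stronger" in that it can prove non-membership
in the larger class of context-free languages.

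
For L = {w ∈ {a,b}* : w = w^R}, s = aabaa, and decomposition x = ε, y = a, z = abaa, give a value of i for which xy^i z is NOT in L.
i = 0

xy⁰z = ε · ε · abaa = abaa; abaa reversed is aaba ≠ abaa, so it is not a palindrome and is not in L.
(Other choices also work, e.g. i = 2, 3; only i = 1 is guaranteed to stay in L since xy¹z = s.)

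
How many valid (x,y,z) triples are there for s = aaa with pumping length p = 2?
3

For s = 'aaa' with pumping length p = 2:

Constraints: |xy| ≤ 2, |y| > 0

Valid decompositions (|xy| ≤ p, |y| ≥ 1):
  • x='', y='a', z='aa'
  • x='a', y='a', z='a'
  • x='', y='aa', z='a'

Total count: 3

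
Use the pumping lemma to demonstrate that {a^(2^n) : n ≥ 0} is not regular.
Assume for contradiction that L is regular, and let p ≥ 1 be the pumping length given by the pumping lemma.
Choose s = a^(2^p). Then s ∈ L and |s| = 2^p ≥ p.
By the pumping lemma, s = xyz for some x, y, z with |xy| ≤ p, |y| ≥ 1, and xy^i z ∈ L for every i ≥ 0.
Here y = a^k for some k with 1 ≤ k ≤ |xy| ≤ p, and p < 2^p.

Take i = 2: |xy²z| = 2^p + k.
Now 2^p < 2^p + k ≤ 2^p + p < 2^p + 2^p = 2^(p+1).
So |xy²z| lies strictly between the consecutive powers of two 2^p and 2^(p+1), hence is not a power of 2, and xy²z ∉ L.

This contradicts the pumping lemma, which requires xy^i z ∈ L for all i ≥ 0.
Hence L = {a^(2^n) : n ≥ 0} is not regular. ∎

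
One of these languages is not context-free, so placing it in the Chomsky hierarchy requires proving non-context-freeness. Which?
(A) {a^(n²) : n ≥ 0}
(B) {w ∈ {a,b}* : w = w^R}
(A) {a^(n²) : n ≥ 0}

(A) {a^(n²) : n ≥ 0} requires the CFL pumping lemma.

- {w ∈ {a,b}* : w = w^R} is context-free (but not regular)
  • Can be shown non-regular with the regular pumping lemma
  • After pumping, the string is no longer symmetric

- {a^(n²) : n ≥ 0} is NOT context-free
  • Requires the CFL pumping lemma to prove
  • Gaps between squares grow unboundedly

The CFL pumping lemma is "stronger" in that it can prove non-membership
in the larger class of context-free languages.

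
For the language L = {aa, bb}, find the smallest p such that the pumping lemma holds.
p = 3

For a finite language L, the pumping lemma holds vacuously if p > max|s| for s ∈ L.

The longest string in L = {aa, bb} has length 2.
If p = 3, then no string s ∈ L has |s| ≥ p, so the condition is vacuously true.

The minimum pumping length is p = 3.

Why no smaller p works: for any p ≤ 2, the longest string s ∈ L has |s| = 2 ≥ p, so it would
have to be pumpable; but pumping up (i = 2, 3, ...) produces ever longer strings, which cannot all lie in the
finite language L. So the pumping property fails for every p ≤ 2.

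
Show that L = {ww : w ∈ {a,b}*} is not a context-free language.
Assume for contradiction that L is context-free, and let p ≥ 1 be the pumping length given by the pumping lemma for CFLs.
Choose s = a^p b^p a^p b^p. Then s ∈ L (take w = a^p b^p) and |s| = 4p ≥ p.
By the CFL pumping lemma, s = uvxyz for some u, v, x, y, z with |vxy| ≤ p, |vy| ≥ 1, and uv^i xy^i z ∈ L for every i ≥ 0.

Write s as four blocks A₁ B₁ A₂ B₂ with A₁ = A₂ = a^p and B₁ = B₂ = b^p. Since |vxy| ≤ p, the window vxy lies inside at most two adjacent blocks. Take i = 0 and let t = uxz, so |t| = 4p − |vy| with 1 ≤ |vy| ≤ p. If |t| is odd, t ∉ L immediately, so assume |vy| is even (hence |vy| ≥ 2) and |t|/2 = 2p − |vy|/2, which satisfies p ≤ |t|/2 ≤ 2p − 1.

Case 1 (vxy inside A₁B₁): t = a^(p−j) b^(p−l) a^p b^p with j + l = |vy|. The second half of t has length < 2p, so it is a suffix of the trailing a^p b^p and ends in b; the first half is a^(p−j) b^(p−l) a^((j+l)/2), which ends in a because (j+l)/2 ≥ 1. The halves differ, so t ∉ L.

Case 2 (vxy inside B₁A₂, straddling the middle): t = a^p b^(p−j) a^(p−l) b^p with j + l = |vy|. If t = ww, then w is a prefix of t of length ≥ p, so w begins with a^p; and w is a suffix of t of length ≥ p, so w ends with b^p. That forces |w| ≥ 2p, contradicting |w| = |t|/2 ≤ 2p − 1. So t ∉ L.

Case 3 (vxy inside A₂B₂): t = a^p b^p a^(p−j) b^(p−l) with j + l = |vy|. The first half of t is a prefix of a^p b^p, so it begins with a; the second half is b^((j+l)/2) a^(p−j) b^(p−l), which begins with b. The halves differ, so t ∉ L.

In every case uv⁰xy⁰z = uxz ∉ L.

This contradicts the CFL pumping lemma, which requires uv^i xy^i z ∈ L for all i ≥ 0.
Hence L = {ww : w ∈ {a,b}*} is not context-free. ∎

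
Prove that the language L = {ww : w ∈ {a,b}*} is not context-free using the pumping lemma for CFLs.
Assume for contradiction that L is context-free, and let p ≥ 1 be the pumping length given by the pumping lemma for CFLs.
Choose s = a^p b^p a^p b^p. Then s ∈ L (take w = a^p b^p) and |s| = 4p ≥ p.
By the CFL pumping lemma, s = uvxyz for some u, v, x, y, z with |vxy| ≤ p, |vy| ≥ 1, and uv^i xy^i z ∈ L for every i ≥ 0.

Write s as four blocks A₁ B₁ A₂ B₂ with A₁ = A₂ = a^p and B₁ = B₂ = b^p. Since |vxy| ≤ p, the window vxy lies inside at most two adjacent blocks. Take i = 0 and let t = uxz, so |t| = 4p − |vy| with 1 ≤ |vy| ≤ p. If |t| is odd, t ∉ L immediately, so assume |vy| is even (hence |vy| ≥ 2) and |t|/2 = 2p − |vy|/2, which satisfies p ≤ |t|/2 ≤ 2p − 1.

Case 1 (vxy inside A₁B₁): t = a^(p−j) b^(p−l) a^p b^p with j + l = |vy|. The second half of t has length < 2p, so it is a suffix of the trailing a^p b^p and ends in b; the first half is a^(p−j) b^(p−l) a^((j+l)/2), which ends in a because (j+l)/2 ≥ 1. The halves differ, so t ∉ L.

Case 2 (vxy inside B₁A₂, straddling the middle): t = a^p b^(p−j) a^(p−l) b^p with j + l = |vy|. If t = ww, then w is a prefix of t of length ≥ p, so w begins with a^p; and w is a suffix of t of length ≥ p, so w ends with b^p. That forces |w| ≥ 2p, contradicting |w| = |t|/2 ≤ 2p − 1. So t ∉ L.

Case 3 (vxy inside A₂B₂): t = a^p b^p a^(p−j) b^(p−l) with j + l = |vy|. The first half of t is a prefix of a^p b^p, so it begins with a; the second half is b^((j+l)/2) a^(p−j) b^(p−l), which begins with b. The halves differ, so t ∉ L.

In every case uv⁰xy⁰z = uxz ∉ L.

This contradicts the CFL pumping lemma, which requires uv^i xy^i z ∈ L for all i ≥ 0.
Hence L = {ww : w ∈ {a,b}*} is not context-free. ∎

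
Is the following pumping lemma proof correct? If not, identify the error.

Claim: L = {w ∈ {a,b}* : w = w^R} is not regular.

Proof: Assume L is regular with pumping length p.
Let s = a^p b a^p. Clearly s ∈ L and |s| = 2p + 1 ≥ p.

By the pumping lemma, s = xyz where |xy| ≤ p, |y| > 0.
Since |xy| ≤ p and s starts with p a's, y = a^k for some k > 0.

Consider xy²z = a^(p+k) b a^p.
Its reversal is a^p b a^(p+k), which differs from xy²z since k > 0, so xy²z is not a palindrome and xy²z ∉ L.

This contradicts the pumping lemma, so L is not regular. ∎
The proof is correct.

This proof is valid because:
1. s = a^p b a^p is in L and is chosen in terms of p, so |s| ≥ p holds for every p
2. The decomposition analysis is correct: |xy| ≤ p forces y to lie inside the leading a's
3. The contradiction is valid: a^(p+k) b a^p has more a's before the b than after it, so it is not a palindrome
4. The conclusion follows logically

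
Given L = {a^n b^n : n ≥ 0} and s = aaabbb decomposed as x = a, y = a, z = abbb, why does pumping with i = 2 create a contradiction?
xy²z = aaaabbb ∉ L

Pumping with i = 2 replaces y = a by y² = aa:
- Original: s = xyz = aaabbb; aaabbb = a^3 b^3 has equal counts (3 = 3), so it is in L
- Pumped: xy²z = a · aa · abbb = aaaabbb
- aaaabbb has 4 a's and 3 b's; 4 ≠ 3, so it is not in L

The pumping lemma would require xy²z ∈ L, so this decomposition yields a contradiction.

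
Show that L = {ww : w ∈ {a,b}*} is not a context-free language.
Assume for contradiction that L is context-free, and let p ≥ 1 be the pumping length given by the pumping lemma for CFLs.
Choose s = a^p b^p a^p b^p. Then s ∈ L (take w = a^p b^p) and |s| = 4p ≥ p.
By the CFL pumping lemma, s = uvxyz for some u, v, x, y, z with |vxy| ≤ p, |vy| ≥ 1, and uv^i xy^i z ∈ L for every i ≥ 0.

Write s as four blocks A₁ B₁ A₂ B₂ with A₁ = A₂ = a^p and B₁ = B₂ = b^p. Since |vxy| ≤ p, the window vxy lies inside at most two adjacent blocks. Take i = 0 and let t = uxz, so |t| = 4p − |vy| with 1 ≤ |vy| ≤ p. If |t| is odd, t ∉ L immediately, so assume |vy| is even (hence |vy| ≥ 2) and |t|/2 = 2p − |vy|/2, which satisfies p ≤ |t|/2 ≤ 2p − 1.

Case 1 (vxy inside A₁B₁): t = a^(p−j) b^(p−l) a^p b^p with j + l = |vy|. The second half of t has length < 2p, so it is a suffix of the trailing a^p b^p and ends in b; the first half is a^(p−j) b^(p−l) a^((j+l)/2), which ends in a because (j+l)/2 ≥ 1. The halves differ, so t ∉ L.

Case 2 (vxy inside B₁A₂, straddling the middle): t = a^p b^(p−j) a^(p−l) b^p with j + l = |vy|. If t = ww, then w is a prefix of t of length ≥ p, so w begins with a^p; and w is a suffix of t of length ≥ p, so w ends with b^p. That forces |w| ≥ 2p, contradicting |w| = |t|/2 ≤ 2p − 1. So t ∉ L.

Case 3 (vxy inside A₂B₂): t = a^p b^p a^(p−j) b^(p−l) with j + l = |vy|. The first half of t is a prefix of a^p b^p, so it begins with a; the second half is b^((j+l)/2) a^(p−j) b^(p−l), which begins with b. The halves differ, so t ∉ L.

In every case uv⁰xy⁰z = uxz ∉ L.

This contradicts the CFL pumping lemma, which requires uv^i xy^i z ∈ L for all i ≥ 0.
Hence L = {ww : w ∈ {a,b}*} is not context-free. ∎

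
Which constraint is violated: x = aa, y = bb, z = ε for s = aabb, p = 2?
Violated: |xy| ≤ p

The decomposition x = aa, y = bb, z = ε for s = aabb with p = 2
violates the constraint: |xy| ≤ p

|xy| = |aabb| = 4 > 2 = p. The decomposition puts too many characters in xy.

Pumping lemma constraints:
1. xyz = s (decomposition is valid)
2. |xy| ≤ p
3. |y| > 0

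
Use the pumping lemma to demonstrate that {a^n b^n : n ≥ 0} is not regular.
Assume for contradiction that L is regular, and let p ≥ 1 be the pumping length given by the pumping lemma.
Choose s = a^p b^p. Then s ∈ L and |s| = 2p ≥ p.
By the pumping lemma, s = xyz for some x, y, z with |xy| ≤ p, |y| ≥ 1, and xy^i z ∈ L for every i ≥ 0.
Since |xy| ≤ p and the first p symbols of s are all a's, we must have y = a^k for some k with 1 ≤ k ≤ p.

Take i = 0: xy⁰z = a^(p − k) b^p.
This string has p − k a's but p b's, and p − k < p because k ≥ 1. So xy⁰z ∉ L.

This contradicts the pumping lemma, which requires xy^i z ∈ L for all i ≥ 0.
Hence L = {a^n b^n : n ≥ 0} is not regular. ∎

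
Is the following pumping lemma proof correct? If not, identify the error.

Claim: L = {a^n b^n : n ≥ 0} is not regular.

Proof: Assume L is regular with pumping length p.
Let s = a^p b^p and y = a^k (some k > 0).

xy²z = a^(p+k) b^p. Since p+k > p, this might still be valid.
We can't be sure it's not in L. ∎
The proof is INCORRECT.

Error: The conclusion is wrong.
xy²z = a^(p+k) b^p is definitely NOT in L because the number of a's (p+k) ≠ number of b's (p).
The proof incorrectly doubts what is actually a valid contradiction.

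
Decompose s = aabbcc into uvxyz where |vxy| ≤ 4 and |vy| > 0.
u='a', v='a', x='bb', y='c', z='c'

For s = aabbcc with pumping length p = 4:

One valid decomposition:
- u = 'a'
- v = 'a'
- x = 'bb'
- y = 'c'
- z = 'c'

Verification:
- uvxyz = 'a' + 'a' + 'bb' + 'c' + 'c' = aabbcc ✓
- |vxy| = |'abbc'| = 4 ≤ 4 ✓
- |vy| = |'ac'| = 2 > 0 ✓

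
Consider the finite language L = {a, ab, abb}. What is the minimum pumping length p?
p = 4

For a finite language L, the pumping lemma holds vacuously if p > max|s| for s ∈ L.

The longest string in L = {a, ab, abb} has length 3.
If p = 4, then no string s ∈ L has |s| ≥ p, so the condition is vacuously true.

The minimum pumping length is p = 4.

Why no smaller p works: for any p ≤ 3, the longest string s ∈ L has |s| = 3 ≥ p, so it would
have to be pumpable; but pumping up (i = 2, 3, ...) produces ever longer strings, which cannot all lie in the
finite language L. So the pumping property fails for every p ≤ 3.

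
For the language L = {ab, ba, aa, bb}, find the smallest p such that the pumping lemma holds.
p = 3

For a finite language L, the pumping lemma holds vacuously if p > max|s| for s ∈ L.

The longest string in L = {ab, ba, aa, bb} has length 2.
If p = 3, then no string s ∈ L has |s| ≥ p, so the condition is vacuously true.

The minimum pumping length is p = 3.

Why no smaller p works: for any p ≤ 2, the longest string s ∈ L has |s| = 2 ≥ p, so it would
have to be pumpable; but pumping up (i = 2, 3, ...) produces ever longer strings, which cannot all lie in the
finite language L. So the pumping property fails for every p ≤ 2.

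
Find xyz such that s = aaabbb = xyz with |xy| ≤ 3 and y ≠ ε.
x = '', y = 'a', z = 'aabbb'

For s = aaabbb and p = 3, one valid decomposition is:
- x = '' (length 0)
- y = 'a' (length 1)
- z = 'aabbb' (length 5)

Verification:
- xyz = '' + 'a' + 'aabbb' = aaabbb ✓
- |xy| = 1 ≤ 3 ✓
- |y| = 1 > 0 ✓

All pumping lemma constraints are satisfied.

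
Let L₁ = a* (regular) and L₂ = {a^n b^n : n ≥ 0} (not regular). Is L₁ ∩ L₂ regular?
Yes — L₁ ∩ L₂ is regular.

A string of a* contains no b's, and the only string of {a^n b^n} with no b's is ε (n = 0). So L₁ ∩ L₂ = {ε}, a finite language, which is regular.

Note that the bare facts "L₁ regular, L₂ non-regular" do not settle the question by themselves: the closure of regular languages under ∪, ∩, complement and difference applies only when BOTH operands are regular. With a non-regular operand the result can come out regular or non-regular depending on the specific languages, so one has to work out L₁ ∩ L₂ for this particular pair, as above.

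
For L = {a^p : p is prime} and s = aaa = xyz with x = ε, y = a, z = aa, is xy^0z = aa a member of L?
Yes

xy⁰z = ε · ε · aa = aa.
aa has length 2, which is prime, so it is in L.
(A single pumped string landing in L is not a contradiction by itself; a non-regularity proof needs some i for which xy^i z ∉ L, for every admissible decomposition.)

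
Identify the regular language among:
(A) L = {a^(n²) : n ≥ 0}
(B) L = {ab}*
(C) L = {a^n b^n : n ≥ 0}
(B) {ab}*

(B) L = {ab}* is regular.

This can be recognized by a finite automaton (DFA/NFA).
Regular expressions like {ab}* define regular languages.

The other choices are not regular:
- {a^n b^n : n ≥ 0}: After pumping, the number of a's and b's become unequal
- {a^(n²) : n ≥ 0}: After pumping, length is no longer a perfect square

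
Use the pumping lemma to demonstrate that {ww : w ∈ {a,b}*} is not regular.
Assume for contradiction that L is regular, and let p ≥ 1 be the pumping length given by the pumping lemma.
Choose s = a^p b a^p b. Then s ∈ L (take w = a^p b) and |s| = 2p + 2 ≥ p.
By the pumping lemma, s = xyz for some x, y, z with |xy| ≤ p, |y| ≥ 1, and xy^i z ∈ L for every i ≥ 0.
Since |xy| ≤ p and the first p symbols of s are all a's, y = a^k for some k with 1 ≤ k ≤ p.

Take i = 2: t = xy²z = a^(p + k) b a^p b.
Suppose t = uu for some string u. The string t contains exactly two b's and ends in b, so u contains exactly one b and ends in b; hence u = a^j b for some j, and uu = a^j b a^j b. Comparing with t = a^(p + k) b a^p b forces j = p + k (first block) and j = p (second block), which is impossible since k ≥ 1. So t ∉ L.

This contradicts the pumping lemma, which requires xy^i z ∈ L for all i ≥ 0.
Hence L = {ww : w ∈ {a,b}*} is not regular. ∎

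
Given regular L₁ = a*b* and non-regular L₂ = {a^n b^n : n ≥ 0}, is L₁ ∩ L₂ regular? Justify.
No — L₁ ∩ L₂ is not regular.

Every string a^n b^n already lies in a*b*, so L₁ ∩ L₂ = {a^n b^n : n ≥ 0} = L₂ itself, which is the standard non-regular language (pump s = a^p b^p).

Note that the bare facts "L₁ regular, L₂ non-regular" do not settle the question by themselves: the closure of regular languages under ∪, ∩, complement and difference applies only when BOTH operands are regular. With a non-regular operand the result can come out regular or non-regular depending on the specific languages, so one has to work out L₁ ∩ L₂ for this particular pair, as above.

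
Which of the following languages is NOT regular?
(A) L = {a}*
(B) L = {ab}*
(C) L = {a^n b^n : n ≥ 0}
(C) {a^n b^n : n ≥ 0}

(C) L = {a^n b^n : n ≥ 0} is NOT regular.

The pumping lemma can be used to prove this:
After pumping, the number of a's and b's become unequal

The other languages are regular because they can be recognized by finite automata.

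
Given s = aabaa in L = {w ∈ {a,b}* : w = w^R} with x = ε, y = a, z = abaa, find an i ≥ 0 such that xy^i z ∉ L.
i = 0

xy⁰z = ε · ε · abaa = abaa; abaa reversed is aaba ≠ abaa, so it is not a palindrome and is not in L.
(Other choices also work, e.g. i = 2, 3; only i = 1 is guaranteed to stay in L since xy¹z = s.)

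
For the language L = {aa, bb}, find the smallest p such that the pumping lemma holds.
p = 3

For a finite language L, the pumping lemma holds vacuously if p > max|s| for s ∈ L.

The longest string in L = {aa, bb} has length 2.
If p = 3, then no string s ∈ L has |s| ≥ p, so the condition is vacuously true.

The minimum pumping length is p = 3.

Why no smaller p works: for any p ≤ 2, the longest string s ∈ L has |s| = 2 ≥ p, so it would
have to be pumpable; but pumping up (i = 2, 3, ...) produces ever longer strings, which cannot all lie in the
finite language L. So the pumping property fails for every p ≤ 2.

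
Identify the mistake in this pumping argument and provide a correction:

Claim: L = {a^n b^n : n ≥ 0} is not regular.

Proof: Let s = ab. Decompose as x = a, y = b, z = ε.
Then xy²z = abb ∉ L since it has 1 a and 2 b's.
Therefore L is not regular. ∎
Error: The string s = ab might be shorter than the pumping length p.

Correction: Choose s = a^p b^p to ensure |s| ≥ p. Also, the decomposition is wrong: with |xy| ≤ p, y cannot include b's when s starts with p a's.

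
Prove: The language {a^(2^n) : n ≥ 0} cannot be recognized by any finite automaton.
Assume for contradiction that L is regular, and let p ≥ 1 be the pumping length given by the pumping lemma.
Choose s = a^(2^p). Then s ∈ L and |s| = 2^p ≥ p.
By the pumping lemma, s = xyz for some x, y, z with |xy| ≤ p, |y| ≥ 1, and xy^i z ∈ L for every i ≥ 0.
Here y = a^k for some k with 1 ≤ k ≤ |xy| ≤ p, and p < 2^p.

Take i = 2: |xy²z| = 2^p + k.
Now 2^p < 2^p + k ≤ 2^p + p < 2^p + 2^p = 2^(p+1).
So |xy²z| lies strictly between the consecutive powers of two 2^p and 2^(p+1), hence is not a power of 2, and xy²z ∉ L.

This contradicts the pumping lemma, which requires xy^i z ∈ L for all i ≥ 0.
Hence L = {a^(2^n) : n ≥ 0} is not regular. ∎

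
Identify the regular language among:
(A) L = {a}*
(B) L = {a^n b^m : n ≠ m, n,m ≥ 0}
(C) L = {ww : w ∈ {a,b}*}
(A) {a}*

(A) L = {a}* is regular.

This can be recognized by a finite automaton (DFA/NFA).
Regular expressions like {a}* define regular languages.

The other choices are not regular:
- {ww : w ∈ {a,b}*}: After pumping, the two halves no longer match
- {a^n b^m : n ≠ m, n,m ≥ 0}: After pumping a's, we can make n = m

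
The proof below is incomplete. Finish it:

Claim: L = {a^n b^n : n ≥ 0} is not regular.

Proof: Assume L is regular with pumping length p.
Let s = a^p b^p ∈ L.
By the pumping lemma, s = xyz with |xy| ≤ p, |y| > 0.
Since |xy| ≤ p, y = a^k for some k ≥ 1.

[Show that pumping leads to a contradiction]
Consider xy²z = a^(p+k) b^p.

Since k ≥ 1, we have p + k > p.
So xy²z has more a's than b's: (p+k) a's vs p b's.
This means xy²z ∉ L because a^n b^n requires equal counts.

This contradicts the pumping lemma which states xy²z ∈ L.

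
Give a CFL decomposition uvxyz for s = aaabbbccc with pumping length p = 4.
u='aa', v='a', x='bb', y='b', z='ccc'

For s = aaabbbccc with pumping length p = 4:

One valid decomposition:
- u = 'aa'
- v = 'a'
- x = 'bb'
- y = 'b'
- z = 'ccc'

Verification:
- uvxyz = 'aa' + 'a' + 'bb' + 'b' + 'ccc' = aaabbbccc ✓
- |vxy| = |'abbb'| = 4 ≤ 4 ✓
- |vy| = |'ab'| = 2 > 0 ✓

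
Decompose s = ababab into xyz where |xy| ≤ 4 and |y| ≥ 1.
x = 'a', y = 'bab', z = 'ab'

For s = ababab and p = 4, one valid decomposition is:
- x = 'a' (length 1)
- y = 'bab' (length 3)
- z = 'ab' (length 2)

Verification:
- xyz = 'a' + 'bab' + 'ab' = ababab ✓
- |xy| = 4 ≤ 4 ✓
- |y| = 3 > 0 ✓

All pumping lemma constraints are satisfied.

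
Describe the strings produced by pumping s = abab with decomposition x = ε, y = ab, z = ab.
{xy^i z : i ≥ 0} = {(ab)^(i+1) : i ≥ 0} = {ab, abab, ababab, ...}

With x = ε, y = ab, z = ab: Pumping 'ab' gives strings of alternating a's and b's.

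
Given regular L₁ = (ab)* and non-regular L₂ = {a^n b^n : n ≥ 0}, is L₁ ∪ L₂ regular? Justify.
No — L₁ ∪ L₂ is not regular.

Let U = (ab)* ∪ {a^n b^n}. If U were regular, then U ∩ aa*bb* would be regular (closure under intersection with a regular language). But (ab)* ∩ aa*bb* = {ab} and {a^n b^n} ∩ aa*bb* = {a^n b^n : n ≥ 1}, so U ∩ aa*bb* = {a^n b^n : n ≥ 1}, which is not regular. Hence U is not regular.

Note that the bare facts "L₁ regular, L₂ non-regular" do not settle the question by themselves: the closure of regular languages under ∪, ∩, complement and difference applies only when BOTH operands are regular. With a non-regular operand the result can come out regular or non-regular depending on the specific languages, so one has to work out L₁ ∪ L₂ for this particular pair, as above.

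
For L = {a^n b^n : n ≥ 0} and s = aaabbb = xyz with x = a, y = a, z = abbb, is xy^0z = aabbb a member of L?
No

xy⁰z = a · ε · abbb = aabbb.
aabbb has 2 a's and 3 b's; 2 ≠ 3, so it is not in L.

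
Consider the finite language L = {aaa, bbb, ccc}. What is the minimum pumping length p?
p = 4

For a finite language L, the pumping lemma holds vacuously if p > max|s| for s ∈ L.

The longest string in L = {aaa, bbb, ccc} has length 3.
If p = 4, then no string s ∈ L has |s| ≥ p, so the condition is vacuously true.

The minimum pumping length is p = 4.

Why no smaller p works: for any p ≤ 3, the longest string s ∈ L has |s| = 3 ≥ p, so it would
have to be pumpable; but pumping up (i = 2, 3, ...) produces ever longer strings, which cannot all lie in the
finite language L. So the pumping property fails for every p ≤ 3.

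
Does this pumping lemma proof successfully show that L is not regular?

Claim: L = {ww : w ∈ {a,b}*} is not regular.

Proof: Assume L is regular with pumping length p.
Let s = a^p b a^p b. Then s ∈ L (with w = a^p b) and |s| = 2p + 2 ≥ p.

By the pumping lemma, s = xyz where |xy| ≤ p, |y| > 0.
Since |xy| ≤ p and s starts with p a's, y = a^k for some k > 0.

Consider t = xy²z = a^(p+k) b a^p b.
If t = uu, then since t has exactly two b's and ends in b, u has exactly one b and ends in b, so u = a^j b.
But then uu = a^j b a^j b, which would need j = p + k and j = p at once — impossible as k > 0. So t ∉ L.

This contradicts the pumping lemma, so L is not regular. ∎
The proof is correct.

This proof is valid because:
1. s = a^p b a^p b is in L and is chosen in terms of p, so |s| ≥ p holds for every p
2. The decomposition analysis is correct: |xy| ≤ p forces y to lie inside the leading a's
3. The contradiction is valid: the argument shows a^(p+k) b a^p b cannot be split into two equal halves
4. The conclusion follows logically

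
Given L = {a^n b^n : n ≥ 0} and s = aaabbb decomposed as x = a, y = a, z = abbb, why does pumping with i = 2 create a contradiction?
xy²z = aaaabbb ∉ L

Pumping with i = 2 replaces y = a by y² = aa:
- Original: s = xyz = aaabbb; aaabbb = a^3 b^3 has equal counts (3 = 3), so it is in L
- Pumped: xy²z = a · aa · abbb = aaaabbb
- aaaabbb has 4 a's and 3 b's; 4 ≠ 3, so it is not in L

The pumping lemma would require xy²z ∈ L, so this decomposition yields a contradiction.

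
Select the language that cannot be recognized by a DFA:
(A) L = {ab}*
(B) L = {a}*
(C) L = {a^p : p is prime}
(C) {a^p : p is prime}

(C) L = {a^p : p is prime} is NOT regular.

The pumping lemma can be used to prove this:
After pumping, the length becomes composite

The other languages are regular because they can be recognized by finite automata.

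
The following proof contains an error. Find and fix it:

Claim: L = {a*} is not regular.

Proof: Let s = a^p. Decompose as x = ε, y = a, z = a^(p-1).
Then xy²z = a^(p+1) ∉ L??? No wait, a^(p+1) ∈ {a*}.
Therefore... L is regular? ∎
Error: The proof attempts to show a*  is not regular, but a* IS regular!

Correction: a* is a regular language (recognized by a simple DFA with one accepting state and self-loop on 'a'). The pumping lemma can only prove non-regularity, not regularity. For regular languages, pumping always works.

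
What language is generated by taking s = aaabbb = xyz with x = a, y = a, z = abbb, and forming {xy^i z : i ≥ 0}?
{xy^i z : i ≥ 0} = {a^(2+i) b^3 : i ≥ 0} = {aabbb, aaabbb, aaaabbb, ...}

With x = a, y = a, z = abbb: Starting with aaabbb and pumping the second 'a', we get strings with 2+i a's followed by 3 b's for i = 0, 1, 2, ...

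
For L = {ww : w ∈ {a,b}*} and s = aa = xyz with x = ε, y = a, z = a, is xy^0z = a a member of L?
No

xy⁰z = ε · ε · a = a.
a has odd length 1, so it cannot be written as ww and is not in L.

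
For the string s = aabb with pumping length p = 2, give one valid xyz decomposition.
x = '', y = 'a', z = 'abb'

For s = aabb and p = 2, one valid decomposition is:
- x = '' (length 0)
- y = 'a' (length 1)
- z = 'abb' (length 3)

Verification:
- xyz = '' + 'a' + 'abb' = aabb ✓
- |xy| = 1 ≤ 2 ✓
- |y| = 1 > 0 ✓

All pumping lemma constraints are satisfied.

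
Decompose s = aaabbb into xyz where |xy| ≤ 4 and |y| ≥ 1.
x = 'a', y = 'a', z = 'abbb'

For s = aaabbb and p = 4, one valid decomposition is:
- x = 'a' (length 1)
- y = 'a' (length 1)
- z = 'abbb' (length 4)

Verification:
- xyz = 'a' + 'a' + 'abbb' = aaabbb ✓
- |xy| = 2 ≤ 4 ✓
- |y| = 1 > 0 ✓

All pumping lemma constraints are satisfied.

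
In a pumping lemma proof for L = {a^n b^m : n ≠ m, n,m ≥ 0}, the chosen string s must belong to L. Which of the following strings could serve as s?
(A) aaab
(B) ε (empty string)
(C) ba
(A) aaab

The pumping lemma is applied to a string s that lies in L, so first check membership of each option:
- (A) aaab = a^3 b^1 with 3 ≠ 1, so it is in L ✓
- (B) ε = a^0 b^0 has n = m = 0, so it is not in L ✗
- (C) ba has an a after a b, so it is not of the form a^n b^m and is not in L ✗

Only (A) aaab is in L, so it is the only candidate that could play the role of s.
(In a complete proof one picks s in terms of the pumping length p so that |s| ≥ p is guaranteed; a fixed string like aaab illustrates the shape of such an s.)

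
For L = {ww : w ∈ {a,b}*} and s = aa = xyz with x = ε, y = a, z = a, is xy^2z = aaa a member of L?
No

xy²z = ε · aa · a = aaa.
aaa has odd length 3, so it cannot be written as ww and is not in L.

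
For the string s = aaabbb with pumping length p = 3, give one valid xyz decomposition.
x = 'a', y = 'a', z = 'abbb'

For s = aaabbb and p = 3, one valid decomposition is:
- x = 'a' (length 1)
- y = 'a' (length 1)
- z = 'abbb' (length 4)

Verification:
- xyz = 'a' + 'a' + 'abbb' = aaabbb ✓
- |xy| = 2 ≤ 3 ✓
- |y| = 1 > 0 ✓

All pumping lemma constraints are satisfied.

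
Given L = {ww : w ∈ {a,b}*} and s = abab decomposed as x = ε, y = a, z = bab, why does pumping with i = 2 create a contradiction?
xy²z = aabab ∉ L

Pumping with i = 2 replaces y = a by y² = aa:
- Original: s = xyz = abab; abab splits into halves ab · ab, which are equal, so it is in L (w = ab)
- Pumped: xy²z = ε · aa · bab = aabab
- aabab has odd length 5, so it cannot be written as ww and is not in L

The pumping lemma would require xy²z ∈ L, so this decomposition yields a contradiction.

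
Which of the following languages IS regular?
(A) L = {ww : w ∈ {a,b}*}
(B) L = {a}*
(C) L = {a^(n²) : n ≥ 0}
(B) {a}*

(B) L = {a}* is regular.

This can be recognized by a finite automaton (DFA/NFA).
Regular expressions like {a}* define regular languages.

The other choices are not regular:
- {ww : w ∈ {a,b}*}: After pumping, the two halves no longer match
- {a^(n²) : n ≥ 0}: After pumping, length is no longer a perfect square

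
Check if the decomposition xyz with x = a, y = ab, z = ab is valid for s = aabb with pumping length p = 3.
Violated: xyz = s

The decomposition x = a, y = ab, z = ab for s = aabb with p = 3
violates the constraint: xyz = s

xyz = 'a' + 'ab' + 'ab' = 'aabab' ≠ 'aabb' = s. The decomposition doesn't reconstruct s.

Pumping lemma constraints:
1. xyz = s (decomposition is valid)
2. |xy| ≤ p
3. |y| > 0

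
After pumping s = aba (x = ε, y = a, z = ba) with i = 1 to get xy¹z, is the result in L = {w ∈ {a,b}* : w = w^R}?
Yes

xy¹z = ε · a · ba = aba.
aba reversed is aba, the same string, so it is a palindrome and is in L.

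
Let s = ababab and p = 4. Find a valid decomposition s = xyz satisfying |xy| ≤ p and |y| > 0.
x = 'a', y = 'ba', z = 'bab'

For s = ababab and p = 4, one valid decomposition is:
- x = 'a' (length 1)
- y = 'ba' (length 2)
- z = 'bab' (length 3)

Verification:
- xyz = 'a' + 'ba' + 'bab' = ababab ✓
- |xy| = 3 ≤ 4 ✓
- |y| = 2 > 0 ✓

All pumping lemma constraints are satisfied.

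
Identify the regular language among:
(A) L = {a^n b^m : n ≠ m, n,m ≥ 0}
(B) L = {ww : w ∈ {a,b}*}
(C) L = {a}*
(C) {a}*

(C) L = {a}* is regular.

This can be recognized by a finite automaton (DFA/NFA).
Regular expressions like {a}* define regular languages.

The other choices are not regular:
- {a^n b^m : n ≠ m, n,m ≥ 0}: After pumping a's, we can make n = m
- {ww : w ∈ {a,b}*}: After pumping, the two halves no longer match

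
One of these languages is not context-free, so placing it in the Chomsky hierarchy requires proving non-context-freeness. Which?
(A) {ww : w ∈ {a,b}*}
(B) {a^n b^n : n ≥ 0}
(A) {ww : w ∈ {a,b}*}

(A) {ww : w ∈ {a,b}*} requires the CFL pumping lemma.

- {a^n b^n : n ≥ 0} is context-free (but not regular)
  • Can be shown non-regular with the regular pumping lemma
  • After pumping, the number of a's and b's become unequal

- {ww : w ∈ {a,b}*} is NOT context-free
  • Requires the CFL pumping lemma to prove
  • Cannot verify equality of two arbitrary substrings

The CFL pumping lemma is "stronger" in that it can prove non-membership
in the larger class of context-free languages.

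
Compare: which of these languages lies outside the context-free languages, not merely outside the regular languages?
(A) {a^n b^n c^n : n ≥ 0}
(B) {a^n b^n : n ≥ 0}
(A) {a^n b^n c^n : n ≥ 0}

(A) {a^n b^n c^n : n ≥ 0} requires the CFL pumping lemma.

- {a^n b^n : n ≥ 0} is context-free (but not regular)
  • Can be shown non-regular with the regular pumping lemma
  • After pumping, the number of a's and b's become unequal

- {a^n b^n c^n : n ≥ 0} is NOT context-free
  • Requires the CFL pumping lemma to prove
  • Cannot maintain three equal counts simultaneously

The CFL pumping lemma is "stronger" in that it can prove non-membership
in the larger class of context-free languages.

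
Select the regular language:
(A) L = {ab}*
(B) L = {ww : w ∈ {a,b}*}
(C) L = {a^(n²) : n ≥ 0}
(A) {ab}*

(A) L = {ab}* is regular.

This can be recognized by a finite automaton (DFA/NFA).
Regular expressions like {ab}* define regular languages.

The other choices are not regular:
- {ww : w ∈ {a,b}*}: After pumping, the two halves no longer match
- {a^(n²) : n ≥ 0}: After pumping, length is no longer a perfect square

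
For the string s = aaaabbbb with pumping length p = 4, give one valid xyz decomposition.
x = '', y = 'a', z = 'aaabbbb'

For s = aaaabbbb and p = 4, one valid decomposition is:
- x = '' (length 0)
- y = 'a' (length 1)
- z = 'aaabbbb' (length 7)

Verification:
- xyz = '' + 'a' + 'aaabbbb' = aaaabbbb ✓
- |xy| = 1 ≤ 4 ✓
- |y| = 1 > 0 ✓

All pumping lemma constraints are satisfied.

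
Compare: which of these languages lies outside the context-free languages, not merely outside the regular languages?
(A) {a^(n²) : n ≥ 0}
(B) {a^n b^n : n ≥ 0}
(A) {a^(n²) : n ≥ 0}

(A) {a^(n²) : n ≥ 0} requires the CFL pumping lemma.

- {a^n b^n : n ≥ 0} is context-free (but not regular)
  • Can be shown non-regular with the regular pumping lemma
  • After pumping, the number of a's and b's become unequal

- {a^(n²) : n ≥ 0} is NOT context-free
  • Requires the CFL pumping lemma to prove
  • Gaps between squares grow unboundedly

The CFL pumping lemma is "stronger" in that it can prove non-membership
in the larger class of context-free languages.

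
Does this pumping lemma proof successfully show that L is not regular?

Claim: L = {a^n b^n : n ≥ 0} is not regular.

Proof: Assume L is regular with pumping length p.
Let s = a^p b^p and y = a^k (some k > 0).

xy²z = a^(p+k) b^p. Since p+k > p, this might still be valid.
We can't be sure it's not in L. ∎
The proof is INCORRECT.

Error: The conclusion is wrong.
xy²z = a^(p+k) b^p is definitely NOT in L because the number of a's (p+k) ≠ number of b's (p).
The proof incorrectly doubts what is actually a valid contradiction.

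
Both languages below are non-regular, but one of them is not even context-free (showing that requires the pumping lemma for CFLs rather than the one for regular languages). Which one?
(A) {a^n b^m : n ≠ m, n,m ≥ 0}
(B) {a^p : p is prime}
(B) {a^p : p is prime}

(B) {a^p : p is prime} requires the CFL pumping lemma.

- {a^n b^m : n ≠ m, n,m ≥ 0} is context-free (but not regular)
  • Can be shown non-regular with the regular pumping lemma
  • After pumping a's, we can make n = m

- {a^p : p is prime} is NOT context-free
  • Requires the CFL pumping lemma to prove
  • The CFL pumping lemma also fails because prime gaps are unbounded

The CFL pumping lemma is "stronger" in that it can prove non-membership
in the larger class of context-free languages.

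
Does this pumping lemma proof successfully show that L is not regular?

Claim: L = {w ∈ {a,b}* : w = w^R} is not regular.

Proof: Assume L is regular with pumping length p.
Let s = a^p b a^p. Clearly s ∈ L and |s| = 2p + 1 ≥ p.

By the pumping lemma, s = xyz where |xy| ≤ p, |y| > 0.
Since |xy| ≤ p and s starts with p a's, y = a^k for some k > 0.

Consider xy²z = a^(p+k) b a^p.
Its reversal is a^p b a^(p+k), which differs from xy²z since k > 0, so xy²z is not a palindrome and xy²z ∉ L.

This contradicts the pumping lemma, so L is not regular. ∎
The proof is correct.

This proof is valid because:
1. s = a^p b a^p is in L and is chosen in terms of p, so |s| ≥ p holds for every p
2. The decomposition analysis is correct: |xy| ≤ p forces y to lie inside the leading a's
3. The contradiction is valid: a^(p+k) b a^p has more a's before the b than after it, so it is not a palindrome
4. The conclusion follows logically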